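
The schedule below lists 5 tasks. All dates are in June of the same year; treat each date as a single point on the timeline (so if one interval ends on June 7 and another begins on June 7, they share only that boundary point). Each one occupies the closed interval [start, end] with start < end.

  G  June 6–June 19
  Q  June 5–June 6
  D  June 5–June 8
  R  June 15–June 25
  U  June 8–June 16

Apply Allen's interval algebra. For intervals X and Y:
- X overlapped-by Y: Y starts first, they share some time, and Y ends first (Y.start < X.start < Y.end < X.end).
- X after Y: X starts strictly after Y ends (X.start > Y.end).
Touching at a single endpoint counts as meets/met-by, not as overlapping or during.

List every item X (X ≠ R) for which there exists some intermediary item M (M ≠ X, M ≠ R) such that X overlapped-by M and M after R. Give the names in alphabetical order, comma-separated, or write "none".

none

Target R = [June 15, June 25].
Intermediaries M with M after R: none.
Union: none.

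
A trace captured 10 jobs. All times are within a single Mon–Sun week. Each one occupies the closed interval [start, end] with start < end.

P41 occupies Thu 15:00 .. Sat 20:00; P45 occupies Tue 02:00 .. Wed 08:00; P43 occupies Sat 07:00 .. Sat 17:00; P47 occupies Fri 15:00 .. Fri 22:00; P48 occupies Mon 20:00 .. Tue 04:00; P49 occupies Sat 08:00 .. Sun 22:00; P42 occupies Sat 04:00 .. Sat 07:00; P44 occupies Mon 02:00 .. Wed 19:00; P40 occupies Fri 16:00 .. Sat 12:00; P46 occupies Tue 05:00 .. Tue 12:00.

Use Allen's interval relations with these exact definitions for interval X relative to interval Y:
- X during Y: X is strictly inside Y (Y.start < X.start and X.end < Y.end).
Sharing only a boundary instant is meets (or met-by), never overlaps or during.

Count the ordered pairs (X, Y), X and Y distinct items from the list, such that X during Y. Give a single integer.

Checking all 90 ordered pairs for relation 'during'; matching pairs in alphabetical order:
(P40, P41): P40 during P41 ✓
(P42, P40): P42 during P40 ✓
(P42, P41): P42 during P41 ✓
(P43, P41): P43 during P41 ✓
(P45, P44): P45 during P44 ✓
(P46, P44): P46 during P44 ✓
(P46, P45): P46 during P45 ✓
(P47, P41): P47 during P41 ✓
(P48, P44): P48 during P44 ✓
Count: 9.

9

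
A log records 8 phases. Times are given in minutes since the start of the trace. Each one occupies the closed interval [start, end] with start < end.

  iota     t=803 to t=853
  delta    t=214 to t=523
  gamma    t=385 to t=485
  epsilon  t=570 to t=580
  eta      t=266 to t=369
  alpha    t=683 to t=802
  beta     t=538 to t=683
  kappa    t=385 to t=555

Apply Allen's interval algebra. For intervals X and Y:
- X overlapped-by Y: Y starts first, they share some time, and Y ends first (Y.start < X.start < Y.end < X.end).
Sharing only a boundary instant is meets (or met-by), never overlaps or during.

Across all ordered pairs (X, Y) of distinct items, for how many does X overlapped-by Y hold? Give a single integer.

2

Checking all 56 ordered pairs for relation 'overlapped-by'; matching pairs in alphabetical order:
(beta, kappa): beta overlapped-by kappa ✓
(kappa, delta): kappa overlapped-by delta ✓
Count: 2.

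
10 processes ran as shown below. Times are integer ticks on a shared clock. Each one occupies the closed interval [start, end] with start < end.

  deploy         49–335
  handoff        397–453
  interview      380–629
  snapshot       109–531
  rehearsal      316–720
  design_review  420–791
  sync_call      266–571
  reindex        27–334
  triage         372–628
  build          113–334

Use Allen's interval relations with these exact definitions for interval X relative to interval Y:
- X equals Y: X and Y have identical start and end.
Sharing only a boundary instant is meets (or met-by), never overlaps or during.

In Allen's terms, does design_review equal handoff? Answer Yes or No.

No

design_review = [420, 791], handoff = [397, 453].
Actual relation of design_review to handoff: overlapped-by.
Asked whether 'equals' holds → No.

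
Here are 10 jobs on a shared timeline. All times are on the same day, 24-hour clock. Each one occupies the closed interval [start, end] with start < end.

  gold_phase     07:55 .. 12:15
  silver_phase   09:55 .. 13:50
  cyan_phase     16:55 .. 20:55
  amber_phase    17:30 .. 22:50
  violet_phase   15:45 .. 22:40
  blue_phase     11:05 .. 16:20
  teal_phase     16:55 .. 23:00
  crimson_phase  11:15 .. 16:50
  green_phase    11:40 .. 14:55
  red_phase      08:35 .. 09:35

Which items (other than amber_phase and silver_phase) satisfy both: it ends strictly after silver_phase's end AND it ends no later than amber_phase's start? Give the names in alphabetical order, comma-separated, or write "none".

Conditions: its end is strictly after silver_phase's end (X.end > 13:50) AND its end is no later than amber_phase's start (X.end <= 17:30).
blue_phase: end 16:20 > 13:50? ✓; end 16:20 <= 17:30? ✓ → yes.
crimson_phase: end 16:50 > 13:50? ✓; end 16:50 <= 17:30? ✓ → yes.
cyan_phase: end 20:55 > 13:50? ✓; end 20:55 <= 17:30? ✗ → no.
gold_phase: end 12:15 > 13:50? ✗; end 12:15 <= 17:30? ✓ → no.
green_phase: end 14:55 > 13:50? ✓; end 14:55 <= 17:30? ✓ → yes.
red_phase: end 09:35 > 13:50? ✗; end 09:35 <= 17:30? ✓ → no.
teal_phase: end 23:00 > 13:50? ✓; end 23:00 <= 17:30? ✗ → no.
violet_phase: end 22:40 > 13:50? ✓; end 22:40 <= 17:30? ✗ → no.
Result: blue_phase, crimson_phase, green_phase.

blue_phase, crimson_phase, green_phase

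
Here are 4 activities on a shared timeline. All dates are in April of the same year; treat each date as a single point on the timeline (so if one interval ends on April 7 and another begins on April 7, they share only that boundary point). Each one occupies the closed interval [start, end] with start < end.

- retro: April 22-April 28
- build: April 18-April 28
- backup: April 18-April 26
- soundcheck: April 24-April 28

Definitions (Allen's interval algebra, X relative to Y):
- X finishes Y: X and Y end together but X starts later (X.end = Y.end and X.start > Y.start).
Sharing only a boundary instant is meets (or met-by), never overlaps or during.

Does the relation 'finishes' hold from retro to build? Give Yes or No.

retro = [April 22, April 28], build = [April 18, April 28].
Actual relation of retro to build: finishes.
Asked whether 'finishes' holds → Yes.

Yes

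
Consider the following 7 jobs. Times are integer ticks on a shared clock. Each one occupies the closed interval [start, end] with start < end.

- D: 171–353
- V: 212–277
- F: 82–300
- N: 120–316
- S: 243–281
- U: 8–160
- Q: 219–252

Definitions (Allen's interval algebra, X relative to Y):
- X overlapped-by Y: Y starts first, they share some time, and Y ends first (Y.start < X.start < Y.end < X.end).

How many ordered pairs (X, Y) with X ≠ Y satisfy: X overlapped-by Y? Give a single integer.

Checking all 42 ordered pairs for relation 'overlapped-by'; matching pairs in alphabetical order:
(D, F): D overlapped-by F ✓
(D, N): D overlapped-by N ✓
(F, U): F overlapped-by U ✓
(N, F): N overlapped-by F ✓
(N, U): N overlapped-by U ✓
(S, Q): S overlapped-by Q ✓
(S, V): S overlapped-by V ✓
Count: 7.

7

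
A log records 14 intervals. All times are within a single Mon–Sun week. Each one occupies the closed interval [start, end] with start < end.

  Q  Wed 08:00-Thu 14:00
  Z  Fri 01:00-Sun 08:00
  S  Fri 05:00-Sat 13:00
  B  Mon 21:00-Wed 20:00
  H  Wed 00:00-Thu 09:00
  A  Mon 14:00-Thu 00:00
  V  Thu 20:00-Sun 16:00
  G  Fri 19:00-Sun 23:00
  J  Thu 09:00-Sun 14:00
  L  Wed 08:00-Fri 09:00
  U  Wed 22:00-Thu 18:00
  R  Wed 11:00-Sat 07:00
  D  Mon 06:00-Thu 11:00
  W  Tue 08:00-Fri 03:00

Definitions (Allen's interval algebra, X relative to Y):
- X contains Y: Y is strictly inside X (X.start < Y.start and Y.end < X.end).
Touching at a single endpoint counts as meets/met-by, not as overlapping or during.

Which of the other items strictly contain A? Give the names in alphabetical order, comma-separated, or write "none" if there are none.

Target A = [Mon 14:00, Thu 00:00].
B [Mon 21:00, Wed 20:00] → during → no.
D [Mon 06:00, Thu 11:00] → contains → yes.
G [Fri 19:00, Sun 23:00] → after → no.
H [Wed 00:00, Thu 09:00] → overlapped-by → no.
J [Thu 09:00, Sun 14:00] → after → no.
L [Wed 08:00, Fri 09:00] → overlapped-by → no.
Q [Wed 08:00, Thu 14:00] → overlapped-by → no.
R [Wed 11:00, Sat 07:00] → overlapped-by → no.
S [Fri 05:00, Sat 13:00] → after → no.
U [Wed 22:00, Thu 18:00] → overlapped-by → no.
V [Thu 20:00, Sun 16:00] → after → no.
W [Tue 08:00, Fri 03:00] → overlapped-by → no.
Z [Fri 01:00, Sun 08:00] → after → no.
Result: D.

D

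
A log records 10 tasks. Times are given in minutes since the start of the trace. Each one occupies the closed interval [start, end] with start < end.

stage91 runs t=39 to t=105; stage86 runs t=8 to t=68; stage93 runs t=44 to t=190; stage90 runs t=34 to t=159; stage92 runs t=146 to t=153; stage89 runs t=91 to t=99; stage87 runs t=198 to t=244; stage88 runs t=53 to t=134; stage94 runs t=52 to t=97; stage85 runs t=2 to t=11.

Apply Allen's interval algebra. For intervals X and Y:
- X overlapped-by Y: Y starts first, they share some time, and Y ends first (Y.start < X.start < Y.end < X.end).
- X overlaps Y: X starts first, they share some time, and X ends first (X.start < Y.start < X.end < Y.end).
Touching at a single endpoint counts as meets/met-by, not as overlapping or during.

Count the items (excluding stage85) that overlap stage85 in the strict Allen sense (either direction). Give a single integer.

Target stage85 = [t=2, t=11].
stage86 [t=8, t=68] → overlapped-by → counts.
stage87 [t=198, t=244] → after → no.
stage88 [t=53, t=134] → after → no.
stage89 [t=91, t=99] → after → no.
stage90 [t=34, t=159] → after → no.
stage91 [t=39, t=105] → after → no.
stage92 [t=146, t=153] → after → no.
stage93 [t=44, t=190] → after → no.
stage94 [t=52, t=97] → after → no.
Total: 1.

1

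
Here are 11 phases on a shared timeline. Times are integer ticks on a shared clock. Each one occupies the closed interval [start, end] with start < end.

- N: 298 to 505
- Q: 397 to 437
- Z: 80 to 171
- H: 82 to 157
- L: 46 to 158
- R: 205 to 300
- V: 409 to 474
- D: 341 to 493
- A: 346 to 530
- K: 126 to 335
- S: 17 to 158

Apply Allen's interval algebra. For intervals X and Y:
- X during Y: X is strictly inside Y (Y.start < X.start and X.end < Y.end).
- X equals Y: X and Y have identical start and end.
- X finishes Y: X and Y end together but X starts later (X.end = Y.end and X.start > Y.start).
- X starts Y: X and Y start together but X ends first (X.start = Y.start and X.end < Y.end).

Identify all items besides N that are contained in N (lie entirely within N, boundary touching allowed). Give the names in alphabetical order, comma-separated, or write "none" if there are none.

Target N = [298, 505].
A [346, 530] → overlapped-by → no.
D [341, 493] → during → yes.
H [82, 157] → before → no.
K [126, 335] → overlaps → no.
L [46, 158] → before → no.
Q [397, 437] → during → yes.
R [205, 300] → overlaps → no.
S [17, 158] → before → no.
V [409, 474] → during → yes.
Z [80, 171] → before → no.
Result: D, Q, V.

D, Q, V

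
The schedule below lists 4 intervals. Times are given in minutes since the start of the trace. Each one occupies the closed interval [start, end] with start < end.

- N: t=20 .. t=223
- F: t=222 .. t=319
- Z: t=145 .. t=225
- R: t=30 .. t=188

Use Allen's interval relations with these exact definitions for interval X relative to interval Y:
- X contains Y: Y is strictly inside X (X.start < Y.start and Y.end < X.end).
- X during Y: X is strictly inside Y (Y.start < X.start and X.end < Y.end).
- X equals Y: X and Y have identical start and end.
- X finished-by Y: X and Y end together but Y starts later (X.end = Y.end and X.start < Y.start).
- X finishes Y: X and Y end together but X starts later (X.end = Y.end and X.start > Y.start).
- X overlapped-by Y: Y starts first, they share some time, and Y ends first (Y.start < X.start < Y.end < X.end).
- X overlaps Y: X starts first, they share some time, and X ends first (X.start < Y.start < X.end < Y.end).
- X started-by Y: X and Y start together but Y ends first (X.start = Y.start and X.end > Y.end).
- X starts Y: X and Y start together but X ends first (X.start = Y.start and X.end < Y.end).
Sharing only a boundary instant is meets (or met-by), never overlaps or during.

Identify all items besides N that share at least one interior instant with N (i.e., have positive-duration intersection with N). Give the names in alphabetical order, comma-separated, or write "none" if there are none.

F, R, Z

Target N = [t=20, t=223].
F [t=222, t=319] → overlapped-by → yes.
R [t=30, t=188] → during → yes.
Z [t=145, t=225] → overlapped-by → yes.
Result: F, R, Z.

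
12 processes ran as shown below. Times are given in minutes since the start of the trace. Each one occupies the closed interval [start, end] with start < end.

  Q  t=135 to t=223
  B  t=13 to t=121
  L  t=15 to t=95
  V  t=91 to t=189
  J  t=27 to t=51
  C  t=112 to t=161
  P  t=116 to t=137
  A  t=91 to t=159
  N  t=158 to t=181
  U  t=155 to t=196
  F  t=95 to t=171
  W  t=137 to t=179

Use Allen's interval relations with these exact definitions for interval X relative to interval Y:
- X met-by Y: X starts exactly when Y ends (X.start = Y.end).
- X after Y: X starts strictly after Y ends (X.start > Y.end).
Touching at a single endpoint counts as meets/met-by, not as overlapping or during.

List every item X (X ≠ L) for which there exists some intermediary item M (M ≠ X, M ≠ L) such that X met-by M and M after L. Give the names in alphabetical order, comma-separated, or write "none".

W

Target L = [t=15, t=95].
Intermediaries M with M after L: C, N, P, Q, U, W.
Via C — items with X met-by C: none.
Via N — items with X met-by N: none.
Via P — items with X met-by P: W.
Via Q — items with X met-by Q: none.
Via U — items with X met-by U: none.
Via W — items with X met-by W: none.
Union: W.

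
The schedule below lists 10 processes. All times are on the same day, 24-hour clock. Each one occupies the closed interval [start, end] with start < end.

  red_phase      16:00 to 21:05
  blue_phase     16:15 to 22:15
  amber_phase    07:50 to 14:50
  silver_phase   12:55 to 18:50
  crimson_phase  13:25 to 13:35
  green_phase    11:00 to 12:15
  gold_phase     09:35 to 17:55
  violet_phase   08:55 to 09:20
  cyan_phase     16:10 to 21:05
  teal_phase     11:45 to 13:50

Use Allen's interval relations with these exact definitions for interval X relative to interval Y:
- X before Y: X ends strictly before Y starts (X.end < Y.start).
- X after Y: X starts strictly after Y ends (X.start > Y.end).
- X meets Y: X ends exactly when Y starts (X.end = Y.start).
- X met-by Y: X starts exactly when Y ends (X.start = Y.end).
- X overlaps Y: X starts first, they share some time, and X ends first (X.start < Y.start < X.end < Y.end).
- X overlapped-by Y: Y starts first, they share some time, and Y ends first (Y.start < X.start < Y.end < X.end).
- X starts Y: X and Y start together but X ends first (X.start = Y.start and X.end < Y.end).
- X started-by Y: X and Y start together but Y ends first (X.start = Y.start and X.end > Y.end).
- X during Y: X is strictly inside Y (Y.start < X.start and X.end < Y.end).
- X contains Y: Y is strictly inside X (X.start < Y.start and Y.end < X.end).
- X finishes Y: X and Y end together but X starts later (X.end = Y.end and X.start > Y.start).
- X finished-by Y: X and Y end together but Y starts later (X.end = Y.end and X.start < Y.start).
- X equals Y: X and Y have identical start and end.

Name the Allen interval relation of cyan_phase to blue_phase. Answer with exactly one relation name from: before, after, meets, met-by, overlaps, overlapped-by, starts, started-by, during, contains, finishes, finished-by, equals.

overlaps

cyan_phase = [16:10, 21:05]; blue_phase = [16:15, 22:15].
Compare endpoints: cyan_phase.start < blue_phase.start, cyan_phase.start < blue_phase.end, cyan_phase.end > blue_phase.start, cyan_phase.end < blue_phase.end.
That pattern is 'overlaps'.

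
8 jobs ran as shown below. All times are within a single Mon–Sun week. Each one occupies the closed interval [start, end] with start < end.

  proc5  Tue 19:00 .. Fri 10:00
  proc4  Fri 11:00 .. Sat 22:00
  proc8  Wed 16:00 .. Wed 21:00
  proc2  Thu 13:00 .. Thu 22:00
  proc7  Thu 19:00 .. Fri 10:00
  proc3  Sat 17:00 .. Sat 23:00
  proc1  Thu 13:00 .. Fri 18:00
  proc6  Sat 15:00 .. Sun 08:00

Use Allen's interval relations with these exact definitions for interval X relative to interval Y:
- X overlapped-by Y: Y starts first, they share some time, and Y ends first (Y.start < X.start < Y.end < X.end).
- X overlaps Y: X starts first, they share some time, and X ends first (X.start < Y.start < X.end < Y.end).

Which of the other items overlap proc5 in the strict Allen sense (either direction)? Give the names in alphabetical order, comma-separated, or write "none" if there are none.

Target proc5 = [Tue 19:00, Fri 10:00].
proc1 [Thu 13:00, Fri 18:00] → overlapped-by → yes.
proc2 [Thu 13:00, Thu 22:00] → during → no.
proc3 [Sat 17:00, Sat 23:00] → after → no.
proc4 [Fri 11:00, Sat 22:00] → after → no.
proc6 [Sat 15:00, Sun 08:00] → after → no.
proc7 [Thu 19:00, Fri 10:00] → finishes → no.
proc8 [Wed 16:00, Wed 21:00] → during → no.
Result: proc1.

proc1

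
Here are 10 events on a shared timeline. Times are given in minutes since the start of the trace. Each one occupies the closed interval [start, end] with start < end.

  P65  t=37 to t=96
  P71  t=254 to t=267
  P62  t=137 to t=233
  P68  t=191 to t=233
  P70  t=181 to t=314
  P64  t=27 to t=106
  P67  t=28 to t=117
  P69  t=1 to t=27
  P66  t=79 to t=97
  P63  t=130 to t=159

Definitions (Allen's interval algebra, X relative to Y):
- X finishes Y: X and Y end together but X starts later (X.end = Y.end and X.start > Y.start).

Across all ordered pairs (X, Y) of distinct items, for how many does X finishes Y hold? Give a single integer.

1

Checking all 90 ordered pairs for relation 'finishes'; matching pairs in alphabetical order:
(P68, P62): P68 finishes P62 ✓
Count: 1.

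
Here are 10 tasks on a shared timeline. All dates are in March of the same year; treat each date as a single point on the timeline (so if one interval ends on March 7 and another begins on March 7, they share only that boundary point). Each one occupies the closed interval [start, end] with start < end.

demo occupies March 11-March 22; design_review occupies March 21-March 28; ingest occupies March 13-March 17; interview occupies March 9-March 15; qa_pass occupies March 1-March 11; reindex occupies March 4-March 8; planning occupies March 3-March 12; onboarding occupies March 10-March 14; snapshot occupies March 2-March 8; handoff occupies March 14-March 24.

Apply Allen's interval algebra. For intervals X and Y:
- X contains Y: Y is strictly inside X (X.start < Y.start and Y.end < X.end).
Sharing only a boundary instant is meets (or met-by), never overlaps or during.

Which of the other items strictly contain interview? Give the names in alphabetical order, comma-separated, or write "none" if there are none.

Target interview = [March 9, March 15].
demo [March 11, March 22] → overlapped-by → no.
design_review [March 21, March 28] → after → no.
handoff [March 14, March 24] → overlapped-by → no.
ingest [March 13, March 17] → overlapped-by → no.
onboarding [March 10, March 14] → during → no.
planning [March 3, March 12] → overlaps → no.
qa_pass [March 1, March 11] → overlaps → no.
reindex [March 4, March 8] → before → no.
snapshot [March 2, March 8] → before → no.
Result: none.

none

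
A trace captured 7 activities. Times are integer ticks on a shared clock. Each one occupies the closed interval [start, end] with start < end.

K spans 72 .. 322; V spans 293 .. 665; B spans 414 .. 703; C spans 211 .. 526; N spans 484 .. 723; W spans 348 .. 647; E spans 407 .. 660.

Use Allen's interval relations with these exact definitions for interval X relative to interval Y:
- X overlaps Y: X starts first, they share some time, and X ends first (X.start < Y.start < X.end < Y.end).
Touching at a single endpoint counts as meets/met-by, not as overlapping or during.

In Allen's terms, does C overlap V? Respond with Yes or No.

Yes

C = [211, 526], V = [293, 665].
Actual relation of C to V: overlaps.
Asked whether 'overlaps' holds → Yes.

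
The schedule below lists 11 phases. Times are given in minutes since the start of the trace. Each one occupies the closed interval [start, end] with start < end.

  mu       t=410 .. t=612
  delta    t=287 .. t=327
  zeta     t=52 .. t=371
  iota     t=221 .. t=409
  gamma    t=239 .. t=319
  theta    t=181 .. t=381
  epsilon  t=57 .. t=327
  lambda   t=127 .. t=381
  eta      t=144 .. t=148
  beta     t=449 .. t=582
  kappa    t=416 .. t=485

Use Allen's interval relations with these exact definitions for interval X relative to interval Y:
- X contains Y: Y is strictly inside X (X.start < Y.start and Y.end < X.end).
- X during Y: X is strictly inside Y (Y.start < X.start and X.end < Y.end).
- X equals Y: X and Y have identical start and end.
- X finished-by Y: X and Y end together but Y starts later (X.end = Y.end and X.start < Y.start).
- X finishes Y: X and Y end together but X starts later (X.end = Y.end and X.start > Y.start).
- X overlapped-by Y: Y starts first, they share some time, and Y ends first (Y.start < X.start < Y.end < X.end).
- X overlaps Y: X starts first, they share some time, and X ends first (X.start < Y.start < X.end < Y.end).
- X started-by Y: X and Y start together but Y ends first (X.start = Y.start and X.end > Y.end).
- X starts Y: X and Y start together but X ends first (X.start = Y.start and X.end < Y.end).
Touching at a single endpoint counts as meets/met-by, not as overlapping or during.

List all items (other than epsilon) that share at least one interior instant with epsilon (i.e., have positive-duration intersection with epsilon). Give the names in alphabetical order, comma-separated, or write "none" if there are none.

delta, eta, gamma, iota, lambda, theta, zeta

Target epsilon = [t=57, t=327].
beta [t=449, t=582] → after → no.
delta [t=287, t=327] → finishes → yes.
eta [t=144, t=148] → during → yes.
gamma [t=239, t=319] → during → yes.
iota [t=221, t=409] → overlapped-by → yes.
kappa [t=416, t=485] → after → no.
lambda [t=127, t=381] → overlapped-by → yes.
mu [t=410, t=612] → after → no.
theta [t=181, t=381] → overlapped-by → yes.
zeta [t=52, t=371] → contains → yes.
Result: delta, eta, gamma, iota, lambda, theta, zeta.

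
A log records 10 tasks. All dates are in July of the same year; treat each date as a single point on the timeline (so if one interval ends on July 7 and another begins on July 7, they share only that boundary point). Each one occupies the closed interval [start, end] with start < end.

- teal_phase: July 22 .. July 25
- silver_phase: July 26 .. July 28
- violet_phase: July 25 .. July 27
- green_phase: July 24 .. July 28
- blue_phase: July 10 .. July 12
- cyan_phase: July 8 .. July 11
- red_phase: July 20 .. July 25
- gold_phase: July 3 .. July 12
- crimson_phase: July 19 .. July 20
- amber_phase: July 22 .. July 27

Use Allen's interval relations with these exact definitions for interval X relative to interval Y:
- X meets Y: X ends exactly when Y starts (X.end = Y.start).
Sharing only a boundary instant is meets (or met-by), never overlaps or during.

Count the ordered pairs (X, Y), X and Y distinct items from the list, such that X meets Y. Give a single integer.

Checking all 90 ordered pairs for relation 'meets'; matching pairs in alphabetical order:
(crimson_phase, red_phase): crimson_phase meets red_phase ✓
(red_phase, violet_phase): red_phase meets violet_phase ✓
(teal_phase, violet_phase): teal_phase meets violet_phase ✓
Count: 3.

3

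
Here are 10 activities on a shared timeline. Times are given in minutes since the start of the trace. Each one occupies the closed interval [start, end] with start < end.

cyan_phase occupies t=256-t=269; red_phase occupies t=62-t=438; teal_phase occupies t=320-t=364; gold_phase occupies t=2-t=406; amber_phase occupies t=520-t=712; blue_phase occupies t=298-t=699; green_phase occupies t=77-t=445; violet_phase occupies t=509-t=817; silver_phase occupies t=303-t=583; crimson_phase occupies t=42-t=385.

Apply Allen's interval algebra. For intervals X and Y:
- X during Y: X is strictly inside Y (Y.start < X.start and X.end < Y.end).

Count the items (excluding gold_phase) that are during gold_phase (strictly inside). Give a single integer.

Target gold_phase = [t=2, t=406].
amber_phase [t=520, t=712] → after → no.
blue_phase [t=298, t=699] → overlapped-by → no.
crimson_phase [t=42, t=385] → during → counts.
cyan_phase [t=256, t=269] → during → counts.
green_phase [t=77, t=445] → overlapped-by → no.
red_phase [t=62, t=438] → overlapped-by → no.
silver_phase [t=303, t=583] → overlapped-by → no.
teal_phase [t=320, t=364] → during → counts.
violet_phase [t=509, t=817] → after → no.
Total: 3.

3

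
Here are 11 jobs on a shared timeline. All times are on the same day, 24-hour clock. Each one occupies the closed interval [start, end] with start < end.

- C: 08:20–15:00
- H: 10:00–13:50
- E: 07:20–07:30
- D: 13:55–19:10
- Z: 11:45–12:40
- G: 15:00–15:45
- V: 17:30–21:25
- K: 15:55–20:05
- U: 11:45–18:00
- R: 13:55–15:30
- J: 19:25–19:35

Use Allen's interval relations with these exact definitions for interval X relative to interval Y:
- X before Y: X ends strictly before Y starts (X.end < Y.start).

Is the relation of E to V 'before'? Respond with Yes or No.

Yes

E = [07:20, 07:30], V = [17:30, 21:25].
Actual relation of E to V: before.
Asked whether 'before' holds → Yes.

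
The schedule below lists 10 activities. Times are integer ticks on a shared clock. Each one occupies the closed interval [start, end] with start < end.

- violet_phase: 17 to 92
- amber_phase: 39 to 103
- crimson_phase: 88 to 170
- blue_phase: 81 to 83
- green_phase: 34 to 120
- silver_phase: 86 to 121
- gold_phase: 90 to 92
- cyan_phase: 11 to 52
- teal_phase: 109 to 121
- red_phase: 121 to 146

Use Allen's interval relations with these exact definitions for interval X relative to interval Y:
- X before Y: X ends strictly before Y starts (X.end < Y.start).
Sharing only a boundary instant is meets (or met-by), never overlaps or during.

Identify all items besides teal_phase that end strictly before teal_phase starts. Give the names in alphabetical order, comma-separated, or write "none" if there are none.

amber_phase, blue_phase, cyan_phase, gold_phase, violet_phase

Target teal_phase = [109, 121].
amber_phase [39, 103] → before → yes.
blue_phase [81, 83] → before → yes.
crimson_phase [88, 170] → contains → no.
cyan_phase [11, 52] → before → yes.
gold_phase [90, 92] → before → yes.
green_phase [34, 120] → overlaps → no.
red_phase [121, 146] → met-by → no.
silver_phase [86, 121] → finished-by → no.
violet_phase [17, 92] → before → yes.
Result: amber_phase, blue_phase, cyan_phase, gold_phase, violet_phase.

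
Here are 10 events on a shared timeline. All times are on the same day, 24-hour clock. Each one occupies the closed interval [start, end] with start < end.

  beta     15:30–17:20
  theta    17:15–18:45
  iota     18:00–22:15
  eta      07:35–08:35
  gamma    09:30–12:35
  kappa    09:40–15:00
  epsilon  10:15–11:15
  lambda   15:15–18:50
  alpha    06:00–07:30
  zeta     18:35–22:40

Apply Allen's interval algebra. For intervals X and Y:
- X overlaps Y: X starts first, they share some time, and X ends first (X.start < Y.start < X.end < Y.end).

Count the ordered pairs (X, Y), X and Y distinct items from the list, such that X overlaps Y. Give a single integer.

Checking all 90 ordered pairs for relation 'overlaps'; matching pairs in alphabetical order:
(beta, theta): beta overlaps theta ✓
(gamma, kappa): gamma overlaps kappa ✓
(iota, zeta): iota overlaps zeta ✓
(lambda, iota): lambda overlaps iota ✓
(lambda, zeta): lambda overlaps zeta ✓
(theta, iota): theta overlaps iota ✓
(theta, zeta): theta overlaps zeta ✓
Count: 7.

7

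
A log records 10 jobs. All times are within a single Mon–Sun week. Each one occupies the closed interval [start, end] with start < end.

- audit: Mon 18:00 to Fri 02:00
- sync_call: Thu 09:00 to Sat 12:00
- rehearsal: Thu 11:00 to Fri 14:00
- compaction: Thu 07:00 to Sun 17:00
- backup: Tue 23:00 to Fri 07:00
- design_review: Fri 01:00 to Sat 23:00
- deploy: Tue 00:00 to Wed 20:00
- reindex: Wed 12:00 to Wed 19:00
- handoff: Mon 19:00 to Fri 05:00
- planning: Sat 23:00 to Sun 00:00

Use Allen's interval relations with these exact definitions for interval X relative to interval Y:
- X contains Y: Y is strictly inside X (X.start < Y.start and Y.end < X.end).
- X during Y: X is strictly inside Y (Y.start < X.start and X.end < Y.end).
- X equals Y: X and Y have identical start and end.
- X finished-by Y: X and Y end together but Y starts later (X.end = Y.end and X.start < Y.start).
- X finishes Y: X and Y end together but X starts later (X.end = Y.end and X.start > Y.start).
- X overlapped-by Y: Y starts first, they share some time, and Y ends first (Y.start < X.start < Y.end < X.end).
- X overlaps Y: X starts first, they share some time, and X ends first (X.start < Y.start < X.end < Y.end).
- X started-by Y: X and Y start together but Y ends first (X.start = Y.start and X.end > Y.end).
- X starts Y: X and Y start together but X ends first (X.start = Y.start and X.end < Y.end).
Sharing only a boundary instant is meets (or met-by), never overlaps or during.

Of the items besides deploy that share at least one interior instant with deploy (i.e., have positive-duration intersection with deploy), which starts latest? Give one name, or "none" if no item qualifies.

Target deploy = [Tue 00:00, Wed 20:00].
audit [Mon 18:00, Fri 02:00] → contains → candidate.
backup [Tue 23:00, Fri 07:00] → overlapped-by → candidate.
compaction [Thu 07:00, Sun 17:00] → after → excluded.
design_review [Fri 01:00, Sat 23:00] → after → excluded.
handoff [Mon 19:00, Fri 05:00] → contains → candidate.
planning [Sat 23:00, Sun 00:00] → after → excluded.
rehearsal [Thu 11:00, Fri 14:00] → after → excluded.
reindex [Wed 12:00, Wed 19:00] → during → candidate.
sync_call [Thu 09:00, Sat 12:00] → after → excluded.
Among candidates, latest start is Wed 12:00 → reindex.

reindex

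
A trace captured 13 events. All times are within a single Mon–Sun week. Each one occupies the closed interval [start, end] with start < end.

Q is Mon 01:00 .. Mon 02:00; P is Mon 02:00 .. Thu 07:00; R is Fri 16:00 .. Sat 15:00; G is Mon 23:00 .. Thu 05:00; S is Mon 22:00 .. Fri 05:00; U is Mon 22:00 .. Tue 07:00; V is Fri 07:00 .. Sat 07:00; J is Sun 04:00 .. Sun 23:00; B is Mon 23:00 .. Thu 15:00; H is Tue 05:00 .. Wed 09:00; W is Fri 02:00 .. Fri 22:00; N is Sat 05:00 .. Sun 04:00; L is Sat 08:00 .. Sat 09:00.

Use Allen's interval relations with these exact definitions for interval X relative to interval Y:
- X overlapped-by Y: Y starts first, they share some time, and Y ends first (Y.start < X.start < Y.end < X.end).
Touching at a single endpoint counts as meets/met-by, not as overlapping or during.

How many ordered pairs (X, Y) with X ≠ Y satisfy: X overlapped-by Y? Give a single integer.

Checking all 156 ordered pairs for relation 'overlapped-by'; matching pairs in alphabetical order:
(B, P): B overlapped-by P ✓
(B, U): B overlapped-by U ✓
(G, U): G overlapped-by U ✓
(H, U): H overlapped-by U ✓
(N, R): N overlapped-by R ✓
(N, V): N overlapped-by V ✓
(R, V): R overlapped-by V ✓
(R, W): R overlapped-by W ✓
(S, P): S overlapped-by P ✓
(V, W): V overlapped-by W ✓
(W, S): W overlapped-by S ✓
Count: 11.

11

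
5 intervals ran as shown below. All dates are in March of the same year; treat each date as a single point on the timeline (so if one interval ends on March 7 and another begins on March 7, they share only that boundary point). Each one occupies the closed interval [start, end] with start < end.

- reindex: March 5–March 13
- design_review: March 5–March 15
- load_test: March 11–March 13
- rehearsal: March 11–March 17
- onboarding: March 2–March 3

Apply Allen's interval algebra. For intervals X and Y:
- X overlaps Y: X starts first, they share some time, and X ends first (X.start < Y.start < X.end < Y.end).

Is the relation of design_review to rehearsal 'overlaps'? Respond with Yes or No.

Yes

design_review = [March 5, March 15], rehearsal = [March 11, March 17].
Actual relation of design_review to rehearsal: overlaps.
Asked whether 'overlaps' holds → Yes.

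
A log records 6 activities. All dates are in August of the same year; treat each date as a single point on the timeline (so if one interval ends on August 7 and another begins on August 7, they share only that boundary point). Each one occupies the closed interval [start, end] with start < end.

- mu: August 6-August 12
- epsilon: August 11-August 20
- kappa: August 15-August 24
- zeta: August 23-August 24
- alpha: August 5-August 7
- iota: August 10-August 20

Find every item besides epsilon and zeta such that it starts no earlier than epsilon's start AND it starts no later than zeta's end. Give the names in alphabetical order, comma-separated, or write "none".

Conditions: its start is no earlier than epsilon's start (X.start >= August 11) AND its start is no later than zeta's end (X.start <= August 24).
alpha: start August 5 >= August 11? ✗; start August 5 <= August 24? ✓ → no.
iota: start August 10 >= August 11? ✗; start August 10 <= August 24? ✓ → no.
kappa: start August 15 >= August 11? ✓; start August 15 <= August 24? ✓ → yes.
mu: start August 6 >= August 11? ✗; start August 6 <= August 24? ✓ → no.
Result: kappa.

kappa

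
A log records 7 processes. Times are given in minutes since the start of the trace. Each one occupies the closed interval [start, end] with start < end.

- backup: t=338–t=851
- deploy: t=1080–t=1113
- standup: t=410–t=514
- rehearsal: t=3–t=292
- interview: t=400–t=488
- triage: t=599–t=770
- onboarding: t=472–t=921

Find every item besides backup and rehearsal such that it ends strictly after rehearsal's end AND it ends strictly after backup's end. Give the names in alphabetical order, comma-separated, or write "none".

deploy, onboarding

Conditions: its end is strictly after rehearsal's end (X.end > t=292) AND its end is strictly after backup's end (X.end > t=851).
deploy: end t=1113 > t=292? ✓; end t=1113 > t=851? ✓ → yes.
interview: end t=488 > t=292? ✓; end t=488 > t=851? ✗ → no.
onboarding: end t=921 > t=292? ✓; end t=921 > t=851? ✓ → yes.
standup: end t=514 > t=292? ✓; end t=514 > t=851? ✗ → no.
triage: end t=770 > t=292? ✓; end t=770 > t=851? ✗ → no.
Result: deploy, onboarding.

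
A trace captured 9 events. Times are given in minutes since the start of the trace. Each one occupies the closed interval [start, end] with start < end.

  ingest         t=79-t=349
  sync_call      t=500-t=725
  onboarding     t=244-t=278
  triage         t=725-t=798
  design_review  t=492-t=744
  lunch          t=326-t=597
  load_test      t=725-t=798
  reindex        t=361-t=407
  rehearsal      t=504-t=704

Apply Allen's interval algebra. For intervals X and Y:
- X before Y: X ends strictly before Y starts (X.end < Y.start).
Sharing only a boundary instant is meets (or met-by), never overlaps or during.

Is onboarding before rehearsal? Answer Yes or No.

Yes

onboarding = [t=244, t=278], rehearsal = [t=504, t=704].
Actual relation of onboarding to rehearsal: before.
Asked whether 'before' holds → Yes.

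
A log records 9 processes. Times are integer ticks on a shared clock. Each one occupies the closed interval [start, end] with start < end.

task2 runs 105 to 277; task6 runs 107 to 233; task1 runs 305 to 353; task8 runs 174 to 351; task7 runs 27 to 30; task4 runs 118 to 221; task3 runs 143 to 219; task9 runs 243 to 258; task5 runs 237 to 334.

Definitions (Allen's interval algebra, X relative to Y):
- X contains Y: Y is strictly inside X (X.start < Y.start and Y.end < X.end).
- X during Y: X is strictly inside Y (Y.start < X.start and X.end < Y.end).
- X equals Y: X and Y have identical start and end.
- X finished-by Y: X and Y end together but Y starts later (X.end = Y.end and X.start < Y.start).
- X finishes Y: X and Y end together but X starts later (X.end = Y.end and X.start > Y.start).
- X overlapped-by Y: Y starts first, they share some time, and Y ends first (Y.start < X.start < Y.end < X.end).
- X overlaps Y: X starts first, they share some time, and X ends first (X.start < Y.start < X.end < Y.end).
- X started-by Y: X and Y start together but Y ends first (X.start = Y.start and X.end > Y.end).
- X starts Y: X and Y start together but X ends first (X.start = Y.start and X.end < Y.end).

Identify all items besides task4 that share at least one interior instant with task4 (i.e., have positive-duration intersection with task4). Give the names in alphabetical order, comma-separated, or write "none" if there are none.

task2, task3, task6, task8

Target task4 = [118, 221].
task1 [305, 353] → after → no.
task2 [105, 277] → contains → yes.
task3 [143, 219] → during → yes.
task5 [237, 334] → after → no.
task6 [107, 233] → contains → yes.
task7 [27, 30] → before → no.
task8 [174, 351] → overlapped-by → yes.
task9 [243, 258] → after → no.
Result: task2, task3, task6, task8.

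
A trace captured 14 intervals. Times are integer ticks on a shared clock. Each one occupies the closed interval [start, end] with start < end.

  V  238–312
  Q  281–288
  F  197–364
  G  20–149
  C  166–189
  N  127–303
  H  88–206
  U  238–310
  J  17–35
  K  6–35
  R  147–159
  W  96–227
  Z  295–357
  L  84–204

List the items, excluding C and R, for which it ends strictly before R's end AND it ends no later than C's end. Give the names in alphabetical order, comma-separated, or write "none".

Conditions: its end is strictly before R's end (X.end < 159) AND its end is no later than C's end (X.end <= 189).
F: end 364 < 159? ✗; end 364 <= 189? ✗ → no.
G: end 149 < 159? ✓; end 149 <= 189? ✓ → yes.
H: end 206 < 159? ✗; end 206 <= 189? ✗ → no.
J: end 35 < 159? ✓; end 35 <= 189? ✓ → yes.
K: end 35 < 159? ✓; end 35 <= 189? ✓ → yes.
L: end 204 < 159? ✗; end 204 <= 189? ✗ → no.
N: end 303 < 159? ✗; end 303 <= 189? ✗ → no.
Q: end 288 < 159? ✗; end 288 <= 189? ✗ → no.
U: end 310 < 159? ✗; end 310 <= 189? ✗ → no.
V: end 312 < 159? ✗; end 312 <= 189? ✗ → no.
W: end 227 < 159? ✗; end 227 <= 189? ✗ → no.
Z: end 357 < 159? ✗; end 357 <= 189? ✗ → no.
Result: G, J, K.

G, J, K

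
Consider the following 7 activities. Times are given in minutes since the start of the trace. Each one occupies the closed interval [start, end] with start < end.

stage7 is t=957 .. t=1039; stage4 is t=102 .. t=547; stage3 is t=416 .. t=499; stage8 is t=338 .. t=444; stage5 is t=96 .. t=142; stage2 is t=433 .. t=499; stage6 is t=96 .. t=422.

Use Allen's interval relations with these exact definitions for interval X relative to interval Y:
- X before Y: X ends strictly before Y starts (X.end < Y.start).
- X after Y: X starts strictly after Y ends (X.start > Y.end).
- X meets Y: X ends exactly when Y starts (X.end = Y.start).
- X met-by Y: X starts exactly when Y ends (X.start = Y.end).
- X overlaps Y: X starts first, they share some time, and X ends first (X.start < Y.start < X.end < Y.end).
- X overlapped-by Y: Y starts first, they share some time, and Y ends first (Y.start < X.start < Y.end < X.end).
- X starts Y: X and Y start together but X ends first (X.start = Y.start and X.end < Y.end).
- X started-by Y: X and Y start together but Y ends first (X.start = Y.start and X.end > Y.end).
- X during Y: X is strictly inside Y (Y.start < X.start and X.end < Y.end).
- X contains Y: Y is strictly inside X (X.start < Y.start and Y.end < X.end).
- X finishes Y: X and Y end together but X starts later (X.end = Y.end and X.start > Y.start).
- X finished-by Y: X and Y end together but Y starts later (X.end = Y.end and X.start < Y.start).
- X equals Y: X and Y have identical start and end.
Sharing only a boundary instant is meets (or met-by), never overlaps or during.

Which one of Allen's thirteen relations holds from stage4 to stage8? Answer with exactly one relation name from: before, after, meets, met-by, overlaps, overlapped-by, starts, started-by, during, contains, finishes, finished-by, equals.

contains

stage4 = [t=102, t=547]; stage8 = [t=338, t=444].
Compare endpoints: stage4.start < stage8.start, stage4.start < stage8.end, stage4.end > stage8.start, stage4.end > stage8.end.
That pattern is 'contains'.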